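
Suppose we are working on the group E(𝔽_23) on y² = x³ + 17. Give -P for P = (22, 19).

(22, 4)

-(22, 19) = (22, -19 mod 23) = (22, 4).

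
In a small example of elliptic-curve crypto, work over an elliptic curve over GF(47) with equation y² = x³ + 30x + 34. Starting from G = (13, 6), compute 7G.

(14, 40)

Repeated addition: build up to 7G.
2G: tangent at (13, 6): λ = (3·13² + 30)/(2·6) ≡ 20/12. 12⁻¹ ≡ 4 (mod 47), so λ ≡ 20·4 ≡ 33.
  x = λ² - 13 - 13 = 1089 - 26 ≡ 29; y = λ·(13 - 29) - 6 ≡ 30. → (29, 30)
3G: (29, 30) + (13, 6). λ = (6 - 30)/(13 - 29) ≡ 23/31 mod 47. 31⁻¹ ≡ 44 (mod 47) since 31·44 = 1364 ≡ 1, so λ ≡ 25.
  x = λ² - 29 - 13 = 625 - 42 ≡ 19; y = λ·(29 - 19) - 30 ≡ 32. → (19, 32)
4G: (19, 32) + (13, 6). λ = (6 - 32)/(13 - 19) ≡ 21/41 mod 47. 41⁻¹ ≡ 39 (mod 47), so λ ≡ 20.
  x = λ² - 19 - 13 = 400 - 32 ≡ 39; y = λ·(19 - 39) - 32 ≡ 38. → (39, 38)
5G: (39, 38) + (13, 6). λ = (6 - 38)/(13 - 39) ≡ 15/21 mod 47. 21⁻¹ ≡ 9 (mod 47) since 21·9 = 189 ≡ 1, so λ ≡ 41.
  x = λ² - 39 - 13 = 1681 - 52 ≡ 31; y = λ·(39 - 31) - 38 ≡ 8. → (31, 8)
6G: (31, 8) + (13, 6). λ = (6 - 8)/(13 - 31) ≡ 45/29 mod 47. 29⁻¹ ≡ 13 (mod 47) since 29·13 = 377 ≡ 1, so λ ≡ 21.
  x = λ² - 31 - 13 = 441 - 44 ≡ 21; y = λ·(31 - 21) - 8 ≡ 14. → (21, 14)
7G: (21, 14) + (13, 6). λ = (6 - 14)/(13 - 21) ≡ 39/39 mod 47. 39⁻¹ ≡ 41 (mod 47) since 39·41 = 1599 ≡ 1, so λ ≡ 1.
  x = λ² - 21 - 13 = 1 - 34 ≡ 14; y = λ·(21 - 14) - 14 ≡ 40. → (14, 40)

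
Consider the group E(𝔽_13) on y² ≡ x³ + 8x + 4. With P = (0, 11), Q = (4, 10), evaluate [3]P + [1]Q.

(0, 2)

First 3P:
Repeated addition: build up to 3P.
2P: tangent at (0, 11): λ = (3·0² + 8)/(2·11) ≡ 8/9. 9⁻¹ ≡ 3 (mod 13), so λ ≡ 8·3 ≡ 11.
  x = λ² - 0 - 0 = 121 - 0 ≡ 4; y = λ·(0 - 4) - 11 ≡ 10. → (4, 10)
3P: (4, 10) + (0, 11). λ = (11 - 10)/(0 - 4) ≡ 1/9 mod 13. 9⁻¹ ≡ 3 (mod 13), so λ ≡ 3.
  x = λ² - 4 - 0 = 9 - 4 ≡ 5; y = λ·(4 - 5) - 10 ≡ 0. → (5, 0)
3P = (5, 0).
Finally 3P + Q:
(5, 0) + (4, 10). λ = (10 - 0)/(4 - 5) ≡ 10/12 mod 13. 12⁻¹ ≡ 12 (mod 13), so λ ≡ 3.
  x = λ² - 5 - 4 = 9 - 9 ≡ 0; y = λ·(5 - 0) - 0 ≡ 2. → (0, 2)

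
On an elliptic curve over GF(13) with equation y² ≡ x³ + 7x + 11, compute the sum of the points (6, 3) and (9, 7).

(6, 3) + (9, 7). λ = (7 - 3)/(9 - 6) ≡ 4/3 mod 13. 3⁻¹ ≡ 9 (mod 13), so λ ≡ 10.
  x = λ² - 6 - 9 = 100 - 15 ≡ 7; y = λ·(6 - 7) - 3 ≡ 0. → (7, 0)

(7, 0)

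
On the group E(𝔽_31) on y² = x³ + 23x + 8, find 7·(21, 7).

Write Q = (21, 7).
Repeated addition: build up to 7Q.
2Q: tangent at (21, 7): λ = (3·21² + 23)/(2·7) ≡ 13/14. 14⁻¹ ≡ 20 (mod 31), so λ ≡ 13·20 ≡ 12.
  x = λ² - 21 - 21 = 144 - 42 ≡ 9; y = λ·(21 - 9) - 7 ≡ 13. → (9, 13)
3Q: (9, 13) + (21, 7). λ = (7 - 13)/(21 - 9) ≡ 25/12 mod 31. 12⁻¹ ≡ 13 (mod 31), so λ ≡ 15.
  x = λ² - 9 - 21 = 225 - 30 ≡ 9; y = λ·(9 - 9) - 13 ≡ 18. → (9, 18)
4Q: (9, 18) + (21, 7). λ = (7 - 18)/(21 - 9) ≡ 20/12 mod 31. 12⁻¹ ≡ 13 (mod 31), so λ ≡ 12.
  x = λ² - 9 - 21 = 144 - 30 ≡ 21; y = λ·(9 - 21) - 18 ≡ 24. → (21, 24)
5Q: (21, 24) + (21, 7): same x and y₁ ≡ -y₂, so the sum is 𝒪.
6Q: 𝒪 + (21, 7) = (21, 7) (identity).
7Q: tangent at (21, 7): λ = (3·21² + 23)/(2·7) ≡ 13/14. 14⁻¹ ≡ 20 (mod 31), so λ ≡ 13·20 ≡ 12.
  x = λ² - 21 - 21 = 144 - 42 ≡ 9; y = λ·(21 - 9) - 7 ≡ 13. → (9, 13)

(9, 13)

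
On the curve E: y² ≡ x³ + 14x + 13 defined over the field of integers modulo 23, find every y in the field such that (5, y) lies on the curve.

1, 22

x³ + 14x + 13 = 208 ≡ 1 (mod 23).
Square roots of 1 mod 23: 1 and 22 (since 1² = 1 ≡ 1).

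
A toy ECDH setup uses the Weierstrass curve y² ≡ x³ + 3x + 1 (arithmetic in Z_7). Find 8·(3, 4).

(6, 2)

Write Q = (3, 4).
Repeated addition: build up to 8Q.
2Q: tangent at (3, 4): λ = (3·3² + 3)/(2·4) ≡ 2/1. 1⁻¹ ≡ 1 (mod 7) since 1·1 = 1 ≡ 1, so λ ≡ 2·1 ≡ 2.
  x = λ² - 3 - 3 = 4 - 6 ≡ 5; y = λ·(3 - 5) - 4 ≡ 6. → (5, 6)
3Q: (5, 6) + (3, 4). λ = (4 - 6)/(3 - 5) ≡ 5/5 mod 7. 5⁻¹ ≡ 3 (mod 7), so λ ≡ 1.
  x = λ² - 5 - 3 = 1 - 8 ≡ 0; y = λ·(5 - 0) - 6 ≡ 6. → (0, 6)
4Q: (0, 6) + (3, 4). λ = (4 - 6)/(3 - 0) ≡ 5/3 mod 7. 3⁻¹ ≡ 5 (mod 7), so λ ≡ 4.
  x = λ² - 0 - 3 = 16 - 3 ≡ 6; y = λ·(0 - 6) - 6 ≡ 5. → (6, 5)
5Q: (6, 5) + (3, 4). λ = (4 - 5)/(3 - 6) ≡ 6/4 mod 7. 4⁻¹ ≡ 2 (mod 7) since 4·2 = 8 ≡ 1, so λ ≡ 5.
  x = λ² - 6 - 3 = 25 - 9 ≡ 2; y = λ·(6 - 2) - 5 ≡ 1. → (2, 1)
6Q: (2, 1) + (3, 4). λ = (4 - 1)/(3 - 2) ≡ 3/1 mod 7. 1⁻¹ ≡ 1 (mod 7), so λ ≡ 3.
  x = λ² - 2 - 3 = 9 - 5 ≡ 4; y = λ·(2 - 4) - 1 ≡ 0. → (4, 0)
7Q: (4, 0) + (3, 4). λ = (4 - 0)/(3 - 4) ≡ 4/6 mod 7. 6⁻¹ ≡ 6 (mod 7), so λ ≡ 3.
  x = λ² - 4 - 3 = 9 - 7 ≡ 2; y = λ·(4 - 2) - 0 ≡ 6. → (2, 6)
8Q: (2, 6) + (3, 4). λ = (4 - 6)/(3 - 2) ≡ 5/1 mod 7. 1⁻¹ ≡ 1 (mod 7) since 1·1 = 1 ≡ 1, so λ ≡ 5.
  x = λ² - 2 - 3 = 25 - 5 ≡ 6; y = λ·(2 - 6) - 6 ≡ 2. → (6, 2)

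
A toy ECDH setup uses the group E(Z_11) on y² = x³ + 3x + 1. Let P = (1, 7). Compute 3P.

(0, 10)

Repeated addition: build up to 3P.
2P: tangent at (1, 7): λ = (3·1² + 3)/(2·7) ≡ 6/3. 3⁻¹ ≡ 4 (mod 11), so λ ≡ 6·4 ≡ 2.
  x = λ² - 1 - 1 = 4 - 2 ≡ 2; y = λ·(1 - 2) - 7 ≡ 2. → (2, 2)
3P: (2, 2) + (1, 7). λ = (7 - 2)/(1 - 2) ≡ 5/10 mod 11. 10⁻¹ ≡ 10 (mod 11), so λ ≡ 6.
  x = λ² - 2 - 1 = 36 - 3 ≡ 0; y = λ·(2 - 0) - 2 ≡ 10. → (0, 10)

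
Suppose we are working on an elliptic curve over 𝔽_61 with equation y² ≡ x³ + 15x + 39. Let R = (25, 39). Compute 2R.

tangent at (25, 39): λ = (3·25² + 15)/(2·39) ≡ 60/17. 17⁻¹ ≡ 18 (mod 61), so λ ≡ 60·18 ≡ 43.
  x = λ² - 25 - 25 = 1849 - 50 ≡ 30; y = λ·(25 - 30) - 39 ≡ 51. → (30, 51)

(30, 51)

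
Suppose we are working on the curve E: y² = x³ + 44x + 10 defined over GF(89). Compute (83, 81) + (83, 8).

O

The two points share x = 83 and their y-coordinates satisfy 81 + 8 ≡ 0 (mod 89), so they are inverses. Their sum is 𝒪.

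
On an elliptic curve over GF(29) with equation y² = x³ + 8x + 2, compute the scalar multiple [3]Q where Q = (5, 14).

(27, 23)

Repeated addition: build up to 3Q.
2Q: tangent at (5, 14): λ = (3·5² + 8)/(2·14) ≡ 25/28. 28⁻¹ ≡ 28 (mod 29), so λ ≡ 25·28 ≡ 4.
  x = λ² - 5 - 5 = 16 - 10 ≡ 6; y = λ·(5 - 6) - 14 ≡ 11. → (6, 11)
3Q: (6, 11) + (5, 14). λ = (14 - 11)/(5 - 6) ≡ 3/28 mod 29. 28⁻¹ ≡ 28 (mod 29), so λ ≡ 26.
  x = λ² - 6 - 5 = 676 - 11 ≡ 27; y = λ·(6 - 27) - 11 ≡ 23. → (27, 23)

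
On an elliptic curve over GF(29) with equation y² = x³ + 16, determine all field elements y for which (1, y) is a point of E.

x³ + 0x + 16 = 17 ≡ 17 (mod 29).
17 is a non-residue mod 29; no y exists.

none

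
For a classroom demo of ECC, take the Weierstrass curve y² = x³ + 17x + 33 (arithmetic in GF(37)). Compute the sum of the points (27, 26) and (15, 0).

(11, 21)

(27, 26) + (15, 0). λ = (0 - 26)/(15 - 27) ≡ 11/25 mod 37. 25⁻¹ ≡ 3 (mod 37), so λ ≡ 33.
  x = λ² - 27 - 15 = 1089 - 42 ≡ 11; y = λ·(27 - 11) - 26 ≡ 21. → (11, 21)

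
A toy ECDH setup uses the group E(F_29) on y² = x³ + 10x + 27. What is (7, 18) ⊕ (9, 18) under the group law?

(7, 18) + (9, 18). λ = (18 - 18)/(9 - 7) ≡ 0/2 mod 29. 2⁻¹ ≡ 15 (mod 29), so λ ≡ 0.
  x = λ² - 7 - 9 = 0 - 16 ≡ 13; y = λ·(7 - 13) - 18 ≡ 11. → (13, 11)

(13, 11)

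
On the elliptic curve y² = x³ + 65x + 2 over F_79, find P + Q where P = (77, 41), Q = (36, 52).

(11, 28)

(77, 41) + (36, 52). λ = (52 - 41)/(36 - 77) ≡ 11/38 mod 79. 38⁻¹ ≡ 52 (mod 79), so λ ≡ 19.
  x = λ² - 77 - 36 = 361 - 113 ≡ 11; y = λ·(77 - 11) - 41 ≡ 28. → (11, 28)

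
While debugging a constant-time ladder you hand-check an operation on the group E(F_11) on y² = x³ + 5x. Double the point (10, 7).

(3, 8)

tangent at (10, 7): λ = (3·10² + 5)/(2·7) ≡ 8/3. 3⁻¹ ≡ 4 (mod 11), so λ ≡ 8·4 ≡ 10.
  x = λ² - 10 - 10 = 100 - 20 ≡ 3; y = λ·(10 - 3) - 7 ≡ 8. → (3, 8)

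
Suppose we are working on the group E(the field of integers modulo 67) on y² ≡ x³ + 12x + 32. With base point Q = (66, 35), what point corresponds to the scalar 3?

Repeated addition: build up to 3Q.
2Q: tangent at (66, 35): λ = (3·66² + 12)/(2·35) ≡ 15/3. 3⁻¹ ≡ 45 (mod 67), so λ ≡ 15·45 ≡ 5.
  x = λ² - 66 - 66 = 25 - 132 ≡ 27; y = λ·(66 - 27) - 35 ≡ 26. → (27, 26)
3Q: (27, 26) + (66, 35). λ = (35 - 26)/(66 - 27) ≡ 9/39 mod 67. 39⁻¹ ≡ 55 (mod 67) since 39·55 = 2145 ≡ 1, so λ ≡ 26.
  x = λ² - 27 - 66 = 676 - 93 ≡ 47; y = λ·(27 - 47) - 26 ≡ 57. → (47, 57)

(47, 57)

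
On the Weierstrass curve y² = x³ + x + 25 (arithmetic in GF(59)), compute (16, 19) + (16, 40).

O

The two points share x = 16 and their y-coordinates satisfy 19 + 40 ≡ 0 (mod 59), so they are inverses. Their sum is the point at infinity.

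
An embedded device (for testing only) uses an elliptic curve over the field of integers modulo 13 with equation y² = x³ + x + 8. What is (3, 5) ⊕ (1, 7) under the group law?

(10, 2)

(3, 5) + (1, 7). λ = (7 - 5)/(1 - 3) ≡ 2/11 mod 13. 11⁻¹ ≡ 6 (mod 13) since 11·6 = 66 ≡ 1, so λ ≡ 12.
  x = λ² - 3 - 1 = 144 - 4 ≡ 10; y = λ·(3 - 10) - 5 ≡ 2. → (10, 2)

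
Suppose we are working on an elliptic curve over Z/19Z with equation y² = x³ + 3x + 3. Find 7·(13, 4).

(16, 9)

Write P = (13, 4).
Repeated addition: build up to 7P.
2P: tangent at (13, 4): λ = (3·13² + 3)/(2·4) ≡ 16/8. 8⁻¹ ≡ 12 (mod 19) since 8·12 = 96 ≡ 1, so λ ≡ 16·12 ≡ 2.
  x = λ² - 13 - 13 = 4 - 26 ≡ 16; y = λ·(13 - 16) - 4 ≡ 9. → (16, 9)
3P: (16, 9) + (13, 4). λ = (4 - 9)/(13 - 16) ≡ 14/16 mod 19. 16⁻¹ ≡ 6 (mod 19), so λ ≡ 8.
  x = λ² - 16 - 13 = 64 - 29 ≡ 16; y = λ·(16 - 16) - 9 ≡ 10. → (16, 10)
4P: (16, 10) + (13, 4). λ = (4 - 10)/(13 - 16) ≡ 13/16 mod 19. 16⁻¹ ≡ 6 (mod 19), so λ ≡ 2.
  x = λ² - 16 - 13 = 4 - 29 ≡ 13; y = λ·(16 - 13) - 10 ≡ 15. → (13, 15)
5P: (13, 15) + (13, 4): same x and y₁ ≡ -y₂, so the sum is the point at infinity.
6P: the point at infinity + (13, 4) = (13, 4) (identity).
7P: tangent at (13, 4): λ = (3·13² + 3)/(2·4) ≡ 16/8. 8⁻¹ ≡ 12 (mod 19) since 8·12 = 96 ≡ 1, so λ ≡ 16·12 ≡ 2.
  x = λ² - 13 - 13 = 4 - 26 ≡ 16; y = λ·(13 - 16) - 4 ≡ 9. → (16, 9)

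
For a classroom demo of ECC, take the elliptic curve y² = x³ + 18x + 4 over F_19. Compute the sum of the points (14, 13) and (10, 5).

(18, 17)

(14, 13) + (10, 5). λ = (5 - 13)/(10 - 14) ≡ 11/15 mod 19. 15⁻¹ ≡ 14 (mod 19) since 15·14 = 210 ≡ 1, so λ ≡ 2.
  x = λ² - 14 - 10 = 4 - 24 ≡ 18; y = λ·(14 - 18) - 13 ≡ 17. → (18, 17)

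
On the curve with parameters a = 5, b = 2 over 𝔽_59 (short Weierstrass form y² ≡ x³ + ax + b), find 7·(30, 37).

Write P = (30, 37).
Repeated addition: build up to 7P.
2P: tangent at (30, 37): λ = (3·30² + 5)/(2·37) ≡ 50/15. 15⁻¹ ≡ 4 (mod 59), so λ ≡ 50·4 ≡ 23.
  x = λ² - 30 - 30 = 529 - 60 ≡ 56; y = λ·(30 - 56) - 37 ≡ 14. → (56, 14)
3P: (56, 14) + (30, 37). λ = (37 - 14)/(30 - 56) ≡ 23/33 mod 59. 33⁻¹ ≡ 34 (mod 59) since 33·34 = 1122 ≡ 1, so λ ≡ 15.
  x = λ² - 56 - 30 = 225 - 86 ≡ 21; y = λ·(56 - 21) - 14 ≡ 39. → (21, 39)
4P: (21, 39) + (30, 37). λ = (37 - 39)/(30 - 21) ≡ 57/9 mod 59. 9⁻¹ ≡ 46 (mod 59) since 9·46 = 414 ≡ 1, so λ ≡ 26.
  x = λ² - 21 - 30 = 676 - 51 ≡ 35; y = λ·(21 - 35) - 39 ≡ 10. → (35, 10)
5P: (35, 10) + (30, 37). λ = (37 - 10)/(30 - 35) ≡ 27/54 mod 59. 54⁻¹ ≡ 47 (mod 59) since 54·47 = 2538 ≡ 1, so λ ≡ 30.
  x = λ² - 35 - 30 = 900 - 65 ≡ 9; y = λ·(35 - 9) - 10 ≡ 3. → (9, 3)
6P: (9, 3) + (30, 37). λ = (37 - 3)/(30 - 9) ≡ 34/21 mod 59. 21⁻¹ ≡ 45 (mod 59), so λ ≡ 55.
  x = λ² - 9 - 30 = 3025 - 39 ≡ 36; y = λ·(9 - 36) - 3 ≡ 46. → (36, 46)
7P: (36, 46) + (30, 37). λ = (37 - 46)/(30 - 36) ≡ 50/53 mod 59. 53⁻¹ ≡ 49 (mod 59), so λ ≡ 31.
  x = λ² - 36 - 30 = 961 - 66 ≡ 10; y = λ·(36 - 10) - 46 ≡ 52. → (10, 52)

(10, 52)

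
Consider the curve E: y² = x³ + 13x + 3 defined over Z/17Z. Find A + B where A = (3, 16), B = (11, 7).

(4, 0)

(3, 16) + (11, 7). λ = (7 - 16)/(11 - 3) ≡ 8/8 mod 17. 8⁻¹ ≡ 15 (mod 17) since 8·15 = 120 ≡ 1, so λ ≡ 1.
  x = λ² - 3 - 11 = 1 - 14 ≡ 4; y = λ·(3 - 4) - 16 ≡ 0. → (4, 0)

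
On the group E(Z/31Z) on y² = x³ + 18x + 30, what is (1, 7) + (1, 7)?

tangent at (1, 7): λ = (3·1² + 18)/(2·7) ≡ 21/14. 14⁻¹ ≡ 20 (mod 31), so λ ≡ 21·20 ≡ 17.
  x = λ² - 1 - 1 = 289 - 2 ≡ 8; y = λ·(1 - 8) - 7 ≡ 29. → (8, 29)

(8, 29)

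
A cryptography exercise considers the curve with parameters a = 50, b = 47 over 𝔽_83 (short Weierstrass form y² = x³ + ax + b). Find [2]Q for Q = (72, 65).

tangent at (72, 65): λ = (3·72² + 50)/(2·65) ≡ 81/47. 47⁻¹ ≡ 53 (mod 83) since 47·53 = 2491 ≡ 1, so λ ≡ 81·53 ≡ 60.
  x = λ² - 72 - 72 = 3600 - 144 ≡ 53; y = λ·(72 - 53) - 65 ≡ 79. → (53, 79)

(53, 79)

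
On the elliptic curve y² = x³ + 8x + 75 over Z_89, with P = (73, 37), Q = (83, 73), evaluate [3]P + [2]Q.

(18, 55)

First 3P:
Repeated addition: build up to 3P.
2P: tangent at (73, 37): λ = (3·73² + 8)/(2·37) ≡ 64/74. 74⁻¹ ≡ 83 (mod 89), so λ ≡ 64·83 ≡ 61.
  x = λ² - 73 - 73 = 3721 - 146 ≡ 15; y = λ·(73 - 15) - 37 ≡ 30. → (15, 30)
3P: (15, 30) + (73, 37). λ = (37 - 30)/(73 - 15) ≡ 7/58 mod 89. 58⁻¹ ≡ 66 (mod 89), so λ ≡ 17.
  x = λ² - 15 - 73 = 289 - 88 ≡ 23; y = λ·(15 - 23) - 30 ≡ 12. → (23, 12)
3P = (23, 12).
Next 2Q:
Repeated addition: build up to 2Q.
2Q: tangent at (83, 73): λ = (3·83² + 8)/(2·73) ≡ 27/57. 57⁻¹ ≡ 25 (mod 89) since 57·25 = 1425 ≡ 1, so λ ≡ 27·25 ≡ 52.
  x = λ² - 83 - 83 = 2704 - 166 ≡ 46; y = λ·(83 - 46) - 73 ≡ 71. → (46, 71)
2Q = (46, 71).
Finally 3P + 2Q:
(23, 12) + (46, 71). λ = (71 - 12)/(46 - 23) ≡ 59/23 mod 89. 23⁻¹ ≡ 31 (mod 89) since 23·31 = 713 ≡ 1, so λ ≡ 49.
  x = λ² - 23 - 46 = 2401 - 69 ≡ 18; y = λ·(23 - 18) - 12 ≡ 55. → (18, 55)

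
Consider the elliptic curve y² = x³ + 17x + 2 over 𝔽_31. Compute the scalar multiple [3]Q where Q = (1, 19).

Repeated addition: build up to 3Q.
2Q: tangent at (1, 19): λ = (3·1² + 17)/(2·19) ≡ 20/7. 7⁻¹ ≡ 9 (mod 31) since 7·9 = 63 ≡ 1, so λ ≡ 20·9 ≡ 25.
  x = λ² - 1 - 1 = 625 - 2 ≡ 3; y = λ·(1 - 3) - 19 ≡ 24. → (3, 24)
3Q: (3, 24) + (1, 19). λ = (19 - 24)/(1 - 3) ≡ 26/29 mod 31. 29⁻¹ ≡ 15 (mod 31) since 29·15 = 435 ≡ 1, so λ ≡ 18.
  x = λ² - 3 - 1 = 324 - 4 ≡ 10; y = λ·(3 - 10) - 24 ≡ 5. → (10, 5)

(10, 5)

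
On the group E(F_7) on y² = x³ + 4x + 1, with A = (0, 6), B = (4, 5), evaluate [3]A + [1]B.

First 3A:
Repeated addition: build up to 3A.
2A: tangent at (0, 6): λ = (3·0² + 4)/(2·6) ≡ 4/5. 5⁻¹ ≡ 3 (mod 7) since 5·3 = 15 ≡ 1, so λ ≡ 4·3 ≡ 5.
  x = λ² - 0 - 0 = 25 - 0 ≡ 4; y = λ·(0 - 4) - 6 ≡ 2. → (4, 2)
3A: (4, 2) + (0, 6). λ = (6 - 2)/(0 - 4) ≡ 4/3 mod 7. 3⁻¹ ≡ 5 (mod 7) since 3·5 = 15 ≡ 1, so λ ≡ 6.
  x = λ² - 4 - 0 = 36 - 4 ≡ 4; y = λ·(4 - 4) - 2 ≡ 5. → (4, 5)
3A = (4, 5).
Finally 3A + B:
tangent at (4, 5): λ = (3·4² + 4)/(2·5) ≡ 3/3. 3⁻¹ ≡ 5 (mod 7) since 3·5 = 15 ≡ 1, so λ ≡ 3·5 ≡ 1.
  x = λ² - 4 - 4 = 1 - 8 ≡ 0; y = λ·(4 - 0) - 5 ≡ 6. → (0, 6)

(0, 6)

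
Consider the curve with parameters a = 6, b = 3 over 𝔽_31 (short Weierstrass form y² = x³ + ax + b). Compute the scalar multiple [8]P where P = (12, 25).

Repeated addition: build up to 8P.
2P: tangent at (12, 25): λ = (3·12² + 6)/(2·25) ≡ 4/19. 19⁻¹ ≡ 18 (mod 31) since 19·18 = 342 ≡ 1, so λ ≡ 4·18 ≡ 10.
  x = λ² - 12 - 12 = 100 - 24 ≡ 14; y = λ·(12 - 14) - 25 ≡ 17. → (14, 17)
3P: (14, 17) + (12, 25). λ = (25 - 17)/(12 - 14) ≡ 8/29 mod 31. 29⁻¹ ≡ 15 (mod 31), so λ ≡ 27.
  x = λ² - 14 - 12 = 729 - 26 ≡ 21; y = λ·(14 - 21) - 17 ≡ 11. → (21, 11)
4P: (21, 11) + (12, 25). λ = (25 - 11)/(12 - 21) ≡ 14/22 mod 31. 22⁻¹ ≡ 24 (mod 31) since 22·24 = 528 ≡ 1, so λ ≡ 26.
  x = λ² - 21 - 12 = 676 - 33 ≡ 23; y = λ·(21 - 23) - 11 ≡ 30. → (23, 30)
5P: (23, 30) + (12, 25). λ = (25 - 30)/(12 - 23) ≡ 26/20 mod 31. 20⁻¹ ≡ 14 (mod 31), so λ ≡ 23.
  x = λ² - 23 - 12 = 529 - 35 ≡ 29; y = λ·(23 - 29) - 30 ≡ 18. → (29, 18)
6P: (29, 18) + (12, 25). λ = (25 - 18)/(12 - 29) ≡ 7/14 mod 31. 14⁻¹ ≡ 20 (mod 31), so λ ≡ 16.
  x = λ² - 29 - 12 = 256 - 41 ≡ 29; y = λ·(29 - 29) - 18 ≡ 13. → (29, 13)
7P: (29, 13) + (12, 25). λ = (25 - 13)/(12 - 29) ≡ 12/14 mod 31. 14⁻¹ ≡ 20 (mod 31) since 14·20 = 280 ≡ 1, so λ ≡ 23.
  x = λ² - 29 - 12 = 529 - 41 ≡ 23; y = λ·(29 - 23) - 13 ≡ 1. → (23, 1)
8P: (23, 1) + (12, 25). λ = (25 - 1)/(12 - 23) ≡ 24/20 mod 31. 20⁻¹ ≡ 14 (mod 31) since 20·14 = 280 ≡ 1, so λ ≡ 26.
  x = λ² - 23 - 12 = 676 - 35 ≡ 21; y = λ·(23 - 21) - 1 ≡ 20. → (21, 20)

(21, 20)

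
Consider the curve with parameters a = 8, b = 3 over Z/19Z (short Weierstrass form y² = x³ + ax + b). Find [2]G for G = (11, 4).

(14, 16)

tangent at (11, 4): λ = (3·11² + 8)/(2·4) ≡ 10/8. 8⁻¹ ≡ 12 (mod 19), so λ ≡ 10·12 ≡ 6.
  x = λ² - 11 - 11 = 36 - 22 ≡ 14; y = λ·(11 - 14) - 4 ≡ 16. → (14, 16)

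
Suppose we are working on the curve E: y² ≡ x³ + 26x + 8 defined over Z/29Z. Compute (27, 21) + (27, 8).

O

The two points share x = 27 and their y-coordinates satisfy 21 + 8 ≡ 0 (mod 29), so they are inverses. Their sum is O.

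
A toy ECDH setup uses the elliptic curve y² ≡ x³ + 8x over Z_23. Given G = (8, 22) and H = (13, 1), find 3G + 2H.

(13, 22)

First 3G:
Repeated addition: build up to 3G.
2G: tangent at (8, 22): λ = (3·8² + 8)/(2·22) ≡ 16/21. 21⁻¹ ≡ 11 (mod 23) since 21·11 = 231 ≡ 1, so λ ≡ 16·11 ≡ 15.
  x = λ² - 8 - 8 = 225 - 16 ≡ 2; y = λ·(8 - 2) - 22 ≡ 22. → (2, 22)
3G: (2, 22) + (8, 22). λ = (22 - 22)/(8 - 2) ≡ 0/6 mod 23. 6⁻¹ ≡ 4 (mod 23), so λ ≡ 0.
  x = λ² - 2 - 8 = 0 - 10 ≡ 13; y = λ·(2 - 13) - 22 ≡ 1. → (13, 1)
3G = (13, 1).
Next 2H:
Repeated addition: build up to 2H.
2H: tangent at (13, 1): λ = (3·13² + 8)/(2·1) ≡ 9/2. 2⁻¹ ≡ 12 (mod 23), so λ ≡ 9·12 ≡ 16.
  x = λ² - 13 - 13 = 256 - 26 ≡ 0; y = λ·(13 - 0) - 1 ≡ 0. → (0, 0)
2H = (0, 0).
Finally 3G + 2H:
(13, 1) + (0, 0). λ = (0 - 1)/(0 - 13) ≡ 22/10 mod 23. 10⁻¹ ≡ 7 (mod 23), so λ ≡ 16.
  x = λ² - 13 - 0 = 256 - 13 ≡ 13; y = λ·(13 - 13) - 1 ≡ 22. → (13, 22)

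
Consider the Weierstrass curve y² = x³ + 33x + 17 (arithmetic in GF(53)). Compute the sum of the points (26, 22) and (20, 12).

(26, 22) + (20, 12). λ = (12 - 22)/(20 - 26) ≡ 43/47 mod 53. 47⁻¹ ≡ 44 (mod 53), so λ ≡ 37.
  x = λ² - 26 - 20 = 1369 - 46 ≡ 51; y = λ·(26 - 51) - 22 ≡ 7. → (51, 7)

(51, 7)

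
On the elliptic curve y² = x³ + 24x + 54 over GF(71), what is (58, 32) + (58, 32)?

(38, 23)

tangent at (58, 32): λ = (3·58² + 24)/(2·32) ≡ 34/64. 64⁻¹ ≡ 10 (mod 71), so λ ≡ 34·10 ≡ 56.
  x = λ² - 58 - 58 = 3136 - 116 ≡ 38; y = λ·(58 - 38) - 32 ≡ 23. → (38, 23)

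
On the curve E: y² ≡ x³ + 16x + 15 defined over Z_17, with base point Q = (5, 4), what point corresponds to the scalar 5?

Double-and-add on 5 = (101)₂. Start with Q = (5, 4) for the leading 1-bit.
double: tangent at (5, 4): λ = (3·5² + 16)/(2·4) ≡ 6/8. 8⁻¹ ≡ 15 (mod 17) since 8·15 = 120 ≡ 1, so λ ≡ 6·15 ≡ 5.
  x = λ² - 5 - 5 = 25 - 10 ≡ 15; y = λ·(5 - 15) - 4 ≡ 14. → (15, 14)
double: tangent at (15, 14): λ = (3·15² + 16)/(2·14) ≡ 11/11. 11⁻¹ ≡ 14 (mod 17) since 11·14 = 154 ≡ 1, so λ ≡ 11·14 ≡ 1.
  x = λ² - 15 - 15 = 1 - 30 ≡ 5; y = λ·(15 - 5) - 14 ≡ 13. → (5, 13)
add Q: (5, 13) + (5, 4): same x and y₁ ≡ -y₂, so the sum is the point at infinity.

O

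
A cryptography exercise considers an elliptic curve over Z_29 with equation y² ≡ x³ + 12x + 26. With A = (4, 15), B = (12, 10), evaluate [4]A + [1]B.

First 4A:
Repeated addition: build up to 4A.
2A: tangent at (4, 15): λ = (3·4² + 12)/(2·15) ≡ 2/1. 1⁻¹ ≡ 1 (mod 29), so λ ≡ 2·1 ≡ 2.
  x = λ² - 4 - 4 = 4 - 8 ≡ 25; y = λ·(4 - 25) - 15 ≡ 1. → (25, 1)
3A: (25, 1) + (4, 15). λ = (15 - 1)/(4 - 25) ≡ 14/8 mod 29. 8⁻¹ ≡ 11 (mod 29) since 8·11 = 88 ≡ 1, so λ ≡ 9.
  x = λ² - 25 - 4 = 81 - 29 ≡ 23; y = λ·(25 - 23) - 1 ≡ 17. → (23, 17)
4A: (23, 17) + (4, 15). λ = (15 - 17)/(4 - 23) ≡ 27/10 mod 29. 10⁻¹ ≡ 3 (mod 29), so λ ≡ 23.
  x = λ² - 23 - 4 = 529 - 27 ≡ 9; y = λ·(23 - 9) - 17 ≡ 15. → (9, 15)
4A = (9, 15).
Finally 4A + B:
(9, 15) + (12, 10). λ = (10 - 15)/(12 - 9) ≡ 24/3 mod 29. 3⁻¹ ≡ 10 (mod 29) since 3·10 = 30 ≡ 1, so λ ≡ 8.
  x = λ² - 9 - 12 = 64 - 21 ≡ 14; y = λ·(9 - 14) - 15 ≡ 3. → (14, 3)

(14, 3)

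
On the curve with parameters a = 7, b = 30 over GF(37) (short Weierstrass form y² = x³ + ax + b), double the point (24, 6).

(22, 18)

tangent at (24, 6): λ = (3·24² + 7)/(2·6) ≡ 33/12. 12⁻¹ ≡ 34 (mod 37) since 12·34 = 408 ≡ 1, so λ ≡ 33·34 ≡ 12.
  x = λ² - 24 - 24 = 144 - 48 ≡ 22; y = λ·(24 - 22) - 6 ≡ 18. → (22, 18)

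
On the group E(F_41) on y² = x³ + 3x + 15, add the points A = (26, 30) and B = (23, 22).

(26, 30) + (23, 22). λ = (22 - 30)/(23 - 26) ≡ 33/38 mod 41. 38⁻¹ ≡ 27 (mod 41), so λ ≡ 30.
  x = λ² - 26 - 23 = 900 - 49 ≡ 31; y = λ·(26 - 31) - 30 ≡ 25. → (31, 25)

(31, 25)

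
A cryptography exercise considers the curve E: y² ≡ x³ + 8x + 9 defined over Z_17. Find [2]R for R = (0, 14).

(15, 6)

tangent at (0, 14): λ = (3·0² + 8)/(2·14) ≡ 8/11. 11⁻¹ ≡ 14 (mod 17), so λ ≡ 8·14 ≡ 10.
  x = λ² - 0 - 0 = 100 - 0 ≡ 15; y = λ·(0 - 15) - 14 ≡ 6. → (15, 6)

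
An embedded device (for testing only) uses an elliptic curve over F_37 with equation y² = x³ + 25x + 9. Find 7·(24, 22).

(24, 22)

Write P = (24, 22).
Repeated addition: build up to 7P.
2P: tangent at (24, 22): λ = (3·24² + 25)/(2·22) ≡ 14/7. 7⁻¹ ≡ 16 (mod 37), so λ ≡ 14·16 ≡ 2.
  x = λ² - 24 - 24 = 4 - 48 ≡ 30; y = λ·(24 - 30) - 22 ≡ 3. → (30, 3)
3P: (30, 3) + (24, 22). λ = (22 - 3)/(24 - 30) ≡ 19/31 mod 37. 31⁻¹ ≡ 6 (mod 37), so λ ≡ 3.
  x = λ² - 30 - 24 = 9 - 54 ≡ 29; y = λ·(30 - 29) - 3 ≡ 0. → (29, 0)
4P: (29, 0) + (24, 22). λ = (22 - 0)/(24 - 29) ≡ 22/32 mod 37. 32⁻¹ ≡ 22 (mod 37), so λ ≡ 3.
  x = λ² - 29 - 24 = 9 - 53 ≡ 30; y = λ·(29 - 30) - 0 ≡ 34. → (30, 34)
5P: (30, 34) + (24, 22). λ = (22 - 34)/(24 - 30) ≡ 25/31 mod 37. 31⁻¹ ≡ 6 (mod 37) since 31·6 = 186 ≡ 1, so λ ≡ 2.
  x = λ² - 30 - 24 = 4 - 54 ≡ 24; y = λ·(30 - 24) - 34 ≡ 15. → (24, 15)
6P: (24, 15) + (24, 22): same x and y₁ ≡ -y₂, so the sum is O.
7P: O + (24, 22) = (24, 22) (identity).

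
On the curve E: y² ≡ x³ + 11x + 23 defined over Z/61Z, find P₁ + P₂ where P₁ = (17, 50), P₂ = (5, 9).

(17, 50) + (5, 9). λ = (9 - 50)/(5 - 17) ≡ 20/49 mod 61. 49⁻¹ ≡ 5 (mod 61) since 49·5 = 245 ≡ 1, so λ ≡ 39.
  x = λ² - 17 - 5 = 1521 - 22 ≡ 35; y = λ·(17 - 35) - 50 ≡ 41. → (35, 41)

(35, 41)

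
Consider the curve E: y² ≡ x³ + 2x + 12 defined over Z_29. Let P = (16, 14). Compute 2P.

(21, 8)

tangent at (16, 14): λ = (3·16² + 2)/(2·14) ≡ 16/28. 28⁻¹ ≡ 28 (mod 29), so λ ≡ 16·28 ≡ 13.
  x = λ² - 16 - 16 = 169 - 32 ≡ 21; y = λ·(16 - 21) - 14 ≡ 8. → (21, 8)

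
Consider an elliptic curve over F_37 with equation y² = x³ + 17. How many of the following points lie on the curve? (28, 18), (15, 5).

2

(28, 18): 18² ≡ 28, rhs ≡ 28 → on.
(15, 5): 5² ≡ 25, rhs ≡ 25 → on.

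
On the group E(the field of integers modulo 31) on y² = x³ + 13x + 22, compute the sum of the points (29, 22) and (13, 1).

(17, 17)

(29, 22) + (13, 1). λ = (1 - 22)/(13 - 29) ≡ 10/15 mod 31. 15⁻¹ ≡ 29 (mod 31), so λ ≡ 11.
  x = λ² - 29 - 13 = 121 - 42 ≡ 17; y = λ·(29 - 17) - 22 ≡ 17. → (17, 17)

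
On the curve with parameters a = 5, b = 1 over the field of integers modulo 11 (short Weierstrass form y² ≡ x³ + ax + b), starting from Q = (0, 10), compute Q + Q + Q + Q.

(8, 6)

Double-and-add on 4 = (100)₂. Start with Q = (0, 10) for the leading 1-bit.
double: tangent at (0, 10): λ = (3·0² + 5)/(2·10) ≡ 5/9. 9⁻¹ ≡ 5 (mod 11), so λ ≡ 5·5 ≡ 3.
  x = λ² - 0 - 0 = 9 - 0 ≡ 9; y = λ·(0 - 9) - 10 ≡ 7. → (9, 7)
double: tangent at (9, 7): λ = (3·9² + 5)/(2·7) ≡ 6/3. 3⁻¹ ≡ 4 (mod 11), so λ ≡ 6·4 ≡ 2.
  x = λ² - 9 - 9 = 4 - 18 ≡ 8; y = λ·(9 - 8) - 7 ≡ 6. → (8, 6)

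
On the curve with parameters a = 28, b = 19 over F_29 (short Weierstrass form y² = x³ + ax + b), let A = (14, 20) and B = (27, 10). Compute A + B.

(14, 20) + (27, 10). λ = (10 - 20)/(27 - 14) ≡ 19/13 mod 29. 13⁻¹ ≡ 9 (mod 29), so λ ≡ 26.
  x = λ² - 14 - 27 = 676 - 41 ≡ 26; y = λ·(14 - 26) - 20 ≡ 16. → (26, 16)

(26, 16)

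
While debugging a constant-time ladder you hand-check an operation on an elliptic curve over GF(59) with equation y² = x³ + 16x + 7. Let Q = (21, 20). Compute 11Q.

Repeated addition: build up to 11Q.
2Q: tangent at (21, 20): λ = (3·21² + 16)/(2·20) ≡ 41/40. 40⁻¹ ≡ 31 (mod 59), so λ ≡ 41·31 ≡ 32.
  x = λ² - 21 - 21 = 1024 - 42 ≡ 38; y = λ·(21 - 38) - 20 ≡ 26. → (38, 26)
3Q: (38, 26) + (21, 20). λ = (20 - 26)/(21 - 38) ≡ 53/42 mod 59. 42⁻¹ ≡ 52 (mod 59), so λ ≡ 42.
  x = λ² - 38 - 21 = 1764 - 59 ≡ 53; y = λ·(38 - 53) - 26 ≡ 52. → (53, 52)
4Q: (53, 52) + (21, 20). λ = (20 - 52)/(21 - 53) ≡ 27/27 mod 59. 27⁻¹ ≡ 35 (mod 59), so λ ≡ 1.
  x = λ² - 53 - 21 = 1 - 74 ≡ 45; y = λ·(53 - 45) - 52 ≡ 15. → (45, 15)
5Q: (45, 15) + (21, 20). λ = (20 - 15)/(21 - 45) ≡ 5/35 mod 59. 35⁻¹ ≡ 27 (mod 59), so λ ≡ 17.
  x = λ² - 45 - 21 = 289 - 66 ≡ 46; y = λ·(45 - 46) - 15 ≡ 27. → (46, 27)
6Q: (46, 27) + (21, 20). λ = (20 - 27)/(21 - 46) ≡ 52/34 mod 59. 34⁻¹ ≡ 33 (mod 59), so λ ≡ 5.
  x = λ² - 46 - 21 = 25 - 67 ≡ 17; y = λ·(46 - 17) - 27 ≡ 0. → (17, 0)
7Q: (17, 0) + (21, 20). λ = (20 - 0)/(21 - 17) ≡ 20/4 mod 59. 4⁻¹ ≡ 15 (mod 59), so λ ≡ 5.
  x = λ² - 17 - 21 = 25 - 38 ≡ 46; y = λ·(17 - 46) - 0 ≡ 32. → (46, 32)
8Q: (46, 32) + (21, 20). λ = (20 - 32)/(21 - 46) ≡ 47/34 mod 59. 34⁻¹ ≡ 33 (mod 59) since 34·33 = 1122 ≡ 1, so λ ≡ 17.
  x = λ² - 46 - 21 = 289 - 67 ≡ 45; y = λ·(46 - 45) - 32 ≡ 44. → (45, 44)
9Q: (45, 44) + (21, 20). λ = (20 - 44)/(21 - 45) ≡ 35/35 mod 59. 35⁻¹ ≡ 27 (mod 59) since 35·27 = 945 ≡ 1, so λ ≡ 1.
  x = λ² - 45 - 21 = 1 - 66 ≡ 53; y = λ·(45 - 53) - 44 ≡ 7. → (53, 7)
10Q: (53, 7) + (21, 20). λ = (20 - 7)/(21 - 53) ≡ 13/27 mod 59. 27⁻¹ ≡ 35 (mod 59), so λ ≡ 42.
  x = λ² - 53 - 21 = 1764 - 74 ≡ 38; y = λ·(53 - 38) - 7 ≡ 33. → (38, 33)
11Q: (38, 33) + (21, 20). λ = (20 - 33)/(21 - 38) ≡ 46/42 mod 59. 42⁻¹ ≡ 52 (mod 59), so λ ≡ 32.
  x = λ² - 38 - 21 = 1024 - 59 ≡ 21; y = λ·(38 - 21) - 33 ≡ 39. → (21, 39)

(21, 39)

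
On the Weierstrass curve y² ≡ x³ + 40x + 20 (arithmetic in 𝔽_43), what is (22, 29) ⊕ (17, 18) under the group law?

(22, 29) + (17, 18). λ = (18 - 29)/(17 - 22) ≡ 32/38 mod 43. 38⁻¹ ≡ 17 (mod 43), so λ ≡ 28.
  x = λ² - 22 - 17 = 784 - 39 ≡ 14; y = λ·(22 - 14) - 29 ≡ 23. → (14, 23)

(14, 23)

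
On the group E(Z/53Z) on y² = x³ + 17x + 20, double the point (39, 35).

(4, 29)

tangent at (39, 35): λ = (3·39² + 17)/(2·35) ≡ 22/17. 17⁻¹ ≡ 25 (mod 53), so λ ≡ 22·25 ≡ 20.
  x = λ² - 39 - 39 = 400 - 78 ≡ 4; y = λ·(39 - 4) - 35 ≡ 29. → (4, 29)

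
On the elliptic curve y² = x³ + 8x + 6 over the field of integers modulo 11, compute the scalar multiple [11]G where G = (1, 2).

(9, 9)

Repeated addition: build up to 11G.
2G: tangent at (1, 2): λ = (3·1² + 8)/(2·2) ≡ 0/4. 4⁻¹ ≡ 3 (mod 11), so λ ≡ 0·3 ≡ 0.
  x = λ² - 1 - 1 = 0 - 2 ≡ 9; y = λ·(1 - 9) - 2 ≡ 9. → (9, 9)
3G: (9, 9) + (1, 2). λ = (2 - 9)/(1 - 9) ≡ 4/3 mod 11. 3⁻¹ ≡ 4 (mod 11), so λ ≡ 5.
  x = λ² - 9 - 1 = 25 - 10 ≡ 4; y = λ·(9 - 4) - 9 ≡ 5. → (4, 5)
4G: (4, 5) + (1, 2). λ = (2 - 5)/(1 - 4) ≡ 8/8 mod 11. 8⁻¹ ≡ 7 (mod 11) since 8·7 = 56 ≡ 1, so λ ≡ 1.
  x = λ² - 4 - 1 = 1 - 5 ≡ 7; y = λ·(4 - 7) - 5 ≡ 3. → (7, 3)
5G: (7, 3) + (1, 2). λ = (2 - 3)/(1 - 7) ≡ 10/5 mod 11. 5⁻¹ ≡ 9 (mod 11) since 5·9 = 45 ≡ 1, so λ ≡ 2.
  x = λ² - 7 - 1 = 4 - 8 ≡ 7; y = λ·(7 - 7) - 3 ≡ 8. → (7, 8)
6G: (7, 8) + (1, 2). λ = (2 - 8)/(1 - 7) ≡ 5/5 mod 11. 5⁻¹ ≡ 9 (mod 11), so λ ≡ 1.
  x = λ² - 7 - 1 = 1 - 8 ≡ 4; y = λ·(7 - 4) - 8 ≡ 6. → (4, 6)
7G: (4, 6) + (1, 2). λ = (2 - 6)/(1 - 4) ≡ 7/8 mod 11. 8⁻¹ ≡ 7 (mod 11), so λ ≡ 5.
  x = λ² - 4 - 1 = 25 - 5 ≡ 9; y = λ·(4 - 9) - 6 ≡ 2. → (9, 2)
8G: (9, 2) + (1, 2). λ = (2 - 2)/(1 - 9) ≡ 0/3 mod 11. 3⁻¹ ≡ 4 (mod 11) since 3·4 = 12 ≡ 1, so λ ≡ 0.
  x = λ² - 9 - 1 = 0 - 10 ≡ 1; y = λ·(9 - 1) - 2 ≡ 9. → (1, 9)
9G: (1, 9) + (1, 2): same x and y₁ ≡ -y₂, so the sum is ∞.
10G: ∞ + (1, 2) = (1, 2) (identity).
11G: tangent at (1, 2): λ = (3·1² + 8)/(2·2) ≡ 0/4. 4⁻¹ ≡ 3 (mod 11), so λ ≡ 0·3 ≡ 0.
  x = λ² - 1 - 1 = 0 - 2 ≡ 9; y = λ·(1 - 9) - 2 ≡ 9. → (9, 9)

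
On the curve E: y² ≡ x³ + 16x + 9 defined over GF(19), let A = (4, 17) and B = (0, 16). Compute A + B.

(2, 12)

(4, 17) + (0, 16). λ = (16 - 17)/(0 - 4) ≡ 18/15 mod 19. 15⁻¹ ≡ 14 (mod 19), so λ ≡ 5.
  x = λ² - 4 - 0 = 25 - 4 ≡ 2; y = λ·(4 - 2) - 17 ≡ 12. → (2, 12)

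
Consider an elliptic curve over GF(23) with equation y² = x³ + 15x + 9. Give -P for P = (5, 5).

(5, 18)

-(5, 5) = (5, -5 mod 23) = (5, 18).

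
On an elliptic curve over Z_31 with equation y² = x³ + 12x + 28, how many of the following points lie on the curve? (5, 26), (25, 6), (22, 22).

(5, 26): 26² ≡ 25, rhs ≡ 27 → off.
(25, 6): 6² ≡ 5, rhs ≡ 19 → off.
(22, 22): 22² ≡ 19, rhs ≡ 28 → off.

0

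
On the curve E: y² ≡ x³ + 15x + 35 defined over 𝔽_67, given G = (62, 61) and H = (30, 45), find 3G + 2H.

First 3G:
Repeated addition: build up to 3G.
2G: tangent at (62, 61): λ = (3·62² + 15)/(2·61) ≡ 23/55. 55⁻¹ ≡ 39 (mod 67), so λ ≡ 23·39 ≡ 26.
  x = λ² - 62 - 62 = 676 - 124 ≡ 16; y = λ·(62 - 16) - 61 ≡ 63. → (16, 63)
3G: (16, 63) + (62, 61). λ = (61 - 63)/(62 - 16) ≡ 65/46 mod 67. 46⁻¹ ≡ 51 (mod 67), so λ ≡ 32.
  x = λ² - 16 - 62 = 1024 - 78 ≡ 8; y = λ·(16 - 8) - 63 ≡ 59. → (8, 59)
3G = (8, 59).
Next 2H:
Repeated addition: build up to 2H.
2H: tangent at (30, 45): λ = (3·30² + 15)/(2·45) ≡ 35/23. 23⁻¹ ≡ 35 (mod 67) since 23·35 = 805 ≡ 1, so λ ≡ 35·35 ≡ 19.
  x = λ² - 30 - 30 = 361 - 60 ≡ 33; y = λ·(30 - 33) - 45 ≡ 32. → (33, 32)
2H = (33, 32).
Finally 3G + 2H:
(8, 59) + (33, 32). λ = (32 - 59)/(33 - 8) ≡ 40/25 mod 67. 25⁻¹ ≡ 59 (mod 67) since 25·59 = 1475 ≡ 1, so λ ≡ 15.
  x = λ² - 8 - 33 = 225 - 41 ≡ 50; y = λ·(8 - 50) - 59 ≡ 48. → (50, 48)

(50, 48)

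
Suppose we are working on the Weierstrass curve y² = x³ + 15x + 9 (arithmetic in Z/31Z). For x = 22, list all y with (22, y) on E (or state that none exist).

x³ + 15x + 9 = 10987 ≡ 13 (mod 31).
13 is a non-residue mod 31; no y exists.

none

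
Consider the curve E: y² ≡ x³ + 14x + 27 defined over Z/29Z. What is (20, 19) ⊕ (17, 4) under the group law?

(17, 25)

(20, 19) + (17, 4). λ = (4 - 19)/(17 - 20) ≡ 14/26 mod 29. 26⁻¹ ≡ 19 (mod 29) since 26·19 = 494 ≡ 1, so λ ≡ 5.
  x = λ² - 20 - 17 = 25 - 37 ≡ 17; y = λ·(20 - 17) - 19 ≡ 25. → (17, 25)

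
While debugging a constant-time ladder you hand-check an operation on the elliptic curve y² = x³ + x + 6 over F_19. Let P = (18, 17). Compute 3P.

Repeated addition: build up to 3P.
2P: tangent at (18, 17): λ = (3·18² + 1)/(2·17) ≡ 4/15. 15⁻¹ ≡ 14 (mod 19), so λ ≡ 4·14 ≡ 18.
  x = λ² - 18 - 18 = 324 - 36 ≡ 3; y = λ·(18 - 3) - 17 ≡ 6. → (3, 6)
3P: (3, 6) + (18, 17). λ = (17 - 6)/(18 - 3) ≡ 11/15 mod 19. 15⁻¹ ≡ 14 (mod 19) since 15·14 = 210 ≡ 1, so λ ≡ 2.
  x = λ² - 3 - 18 = 4 - 21 ≡ 2; y = λ·(3 - 2) - 6 ≡ 15. → (2, 15)

(2, 15)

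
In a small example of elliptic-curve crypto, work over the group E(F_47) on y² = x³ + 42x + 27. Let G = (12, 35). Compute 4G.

(26, 6)

Repeated addition: build up to 4G.
2G: tangent at (12, 35): λ = (3·12² + 42)/(2·35) ≡ 4/23. 23⁻¹ ≡ 45 (mod 47) since 23·45 = 1035 ≡ 1, so λ ≡ 4·45 ≡ 39.
  x = λ² - 12 - 12 = 1521 - 24 ≡ 40; y = λ·(12 - 40) - 35 ≡ 1. → (40, 1)
3G: (40, 1) + (12, 35). λ = (35 - 1)/(12 - 40) ≡ 34/19 mod 47. 19⁻¹ ≡ 5 (mod 47), so λ ≡ 29.
  x = λ² - 40 - 12 = 841 - 52 ≡ 37; y = λ·(40 - 37) - 1 ≡ 39. → (37, 39)
4G: (37, 39) + (12, 35). λ = (35 - 39)/(12 - 37) ≡ 43/22 mod 47. 22⁻¹ ≡ 15 (mod 47), so λ ≡ 34.
  x = λ² - 37 - 12 = 1156 - 49 ≡ 26; y = λ·(37 - 26) - 39 ≡ 6. → (26, 6)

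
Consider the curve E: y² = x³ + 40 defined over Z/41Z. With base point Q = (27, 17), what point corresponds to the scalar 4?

(17, 19)

Double-and-add on 4 = (100)₂. Start with Q = (27, 17) for the leading 1-bit.
double: tangent at (27, 17): λ = (3·27² + 0)/(2·17) ≡ 14/34. 34⁻¹ ≡ 35 (mod 41), so λ ≡ 14·35 ≡ 39.
  x = λ² - 27 - 27 = 1521 - 54 ≡ 32; y = λ·(27 - 32) - 17 ≡ 34. → (32, 34)
double: tangent at (32, 34): λ = (3·32² + 0)/(2·34) ≡ 38/27. 27⁻¹ ≡ 38 (mod 41), so λ ≡ 38·38 ≡ 9.
  x = λ² - 32 - 32 = 81 - 64 ≡ 17; y = λ·(32 - 17) - 34 ≡ 19. → (17, 19)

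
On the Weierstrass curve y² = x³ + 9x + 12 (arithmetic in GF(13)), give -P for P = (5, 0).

-(5, 0) = (5, -0 mod 13) = (5, 0).

(5, 0)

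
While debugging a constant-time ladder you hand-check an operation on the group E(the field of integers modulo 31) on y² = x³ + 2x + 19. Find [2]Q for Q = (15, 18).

tangent at (15, 18): λ = (3·15² + 2)/(2·18) ≡ 26/5. 5⁻¹ ≡ 25 (mod 31) since 5·25 = 125 ≡ 1, so λ ≡ 26·25 ≡ 30.
  x = λ² - 15 - 15 = 900 - 30 ≡ 2; y = λ·(15 - 2) - 18 ≡ 0. → (2, 0)

(2, 0)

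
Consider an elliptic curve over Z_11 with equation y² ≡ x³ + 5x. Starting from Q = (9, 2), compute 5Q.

Double-and-add on 5 = (101)₂. Start with Q = (9, 2) for the leading 1-bit.
double: tangent at (9, 2): λ = (3·9² + 5)/(2·2) ≡ 6/4. 4⁻¹ ≡ 3 (mod 11) since 4·3 = 12 ≡ 1, so λ ≡ 6·3 ≡ 7.
  x = λ² - 9 - 9 = 49 - 18 ≡ 9; y = λ·(9 - 9) - 2 ≡ 9. → (9, 9)
double: tangent at (9, 9): λ = (3·9² + 5)/(2·9) ≡ 6/7. 7⁻¹ ≡ 8 (mod 11) since 7·8 = 56 ≡ 1, so λ ≡ 6·8 ≡ 4.
  x = λ² - 9 - 9 = 16 - 18 ≡ 9; y = λ·(9 - 9) - 9 ≡ 2. → (9, 2)
add Q: tangent at (9, 2): λ = (3·9² + 5)/(2·2) ≡ 6/4. 4⁻¹ ≡ 3 (mod 11) since 4·3 = 12 ≡ 1, so λ ≡ 6·3 ≡ 7.
  x = λ² - 9 - 9 = 49 - 18 ≡ 9; y = λ·(9 - 9) - 2 ≡ 9. → (9, 9)

(9, 9)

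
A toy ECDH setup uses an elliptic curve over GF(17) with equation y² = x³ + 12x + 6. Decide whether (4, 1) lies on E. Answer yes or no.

y² = 1² ≡ 1; x³ + 12x + 6 = 118 ≡ 16 (mod 17). 1 ≠ 16.

no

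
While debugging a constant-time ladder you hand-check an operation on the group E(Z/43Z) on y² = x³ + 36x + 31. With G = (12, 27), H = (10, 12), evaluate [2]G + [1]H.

(39, 34)

First 2G:
Repeated addition: build up to 2G.
2G: tangent at (12, 27): λ = (3·12² + 36)/(2·27) ≡ 38/11. 11⁻¹ ≡ 4 (mod 43) since 11·4 = 44 ≡ 1, so λ ≡ 38·4 ≡ 23.
  x = λ² - 12 - 12 = 529 - 24 ≡ 32; y = λ·(12 - 32) - 27 ≡ 29. → (32, 29)
2G = (32, 29).
Finally 2G + H:
(32, 29) + (10, 12). λ = (12 - 29)/(10 - 32) ≡ 26/21 mod 43. 21⁻¹ ≡ 41 (mod 43) since 21·41 = 861 ≡ 1, so λ ≡ 34.
  x = λ² - 32 - 10 = 1156 - 42 ≡ 39; y = λ·(32 - 39) - 29 ≡ 34. → (39, 34)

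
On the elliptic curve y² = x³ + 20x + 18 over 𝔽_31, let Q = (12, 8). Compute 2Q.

(1, 16)

tangent at (12, 8): λ = (3·12² + 20)/(2·8) ≡ 18/16. 16⁻¹ ≡ 2 (mod 31), so λ ≡ 18·2 ≡ 5.
  x = λ² - 12 - 12 = 25 - 24 ≡ 1; y = λ·(12 - 1) - 8 ≡ 16. → (1, 16)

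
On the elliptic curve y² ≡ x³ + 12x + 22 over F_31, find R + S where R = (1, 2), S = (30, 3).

(1, 2) + (30, 3). λ = (3 - 2)/(30 - 1) ≡ 1/29 mod 31. 29⁻¹ ≡ 15 (mod 31), so λ ≡ 15.
  x = λ² - 1 - 30 = 225 - 31 ≡ 8; y = λ·(1 - 8) - 2 ≡ 17. → (8, 17)

(8, 17)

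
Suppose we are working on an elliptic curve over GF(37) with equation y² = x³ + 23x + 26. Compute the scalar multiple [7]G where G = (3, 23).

Double-and-add on 7 = (111)₂. Start with G = (3, 23) for the leading 1-bit.
double: tangent at (3, 23): λ = (3·3² + 23)/(2·23) ≡ 13/9. 9⁻¹ ≡ 33 (mod 37), so λ ≡ 13·33 ≡ 22.
  x = λ² - 3 - 3 = 484 - 6 ≡ 34; y = λ·(3 - 34) - 23 ≡ 35. → (34, 35)
add G: (34, 35) + (3, 23). λ = (23 - 35)/(3 - 34) ≡ 25/6 mod 37. 6⁻¹ ≡ 31 (mod 37), so λ ≡ 35.
  x = λ² - 34 - 3 = 1225 - 37 ≡ 4; y = λ·(34 - 4) - 35 ≡ 16. → (4, 16)
double: tangent at (4, 16): λ = (3·4² + 23)/(2·16) ≡ 34/32. 32⁻¹ ≡ 22 (mod 37), so λ ≡ 34·22 ≡ 8.
  x = λ² - 4 - 4 = 64 - 8 ≡ 19; y = λ·(4 - 19) - 16 ≡ 12. → (19, 12)
add G: (19, 12) + (3, 23). λ = (23 - 12)/(3 - 19) ≡ 11/21 mod 37. 21⁻¹ ≡ 30 (mod 37), so λ ≡ 34.
  x = λ² - 19 - 3 = 1156 - 22 ≡ 24; y = λ·(19 - 24) - 12 ≡ 3. → (24, 3)

(24, 3)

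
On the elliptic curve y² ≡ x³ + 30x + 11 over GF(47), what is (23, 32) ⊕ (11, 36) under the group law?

(34, 3)

(23, 32) + (11, 36). λ = (36 - 32)/(11 - 23) ≡ 4/35 mod 47. 35⁻¹ ≡ 43 (mod 47) since 35·43 = 1505 ≡ 1, so λ ≡ 31.
  x = λ² - 23 - 11 = 961 - 34 ≡ 34; y = λ·(23 - 34) - 32 ≡ 3. → (34, 3)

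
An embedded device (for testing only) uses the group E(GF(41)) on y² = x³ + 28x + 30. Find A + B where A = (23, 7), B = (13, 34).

(25, 23)

(23, 7) + (13, 34). λ = (34 - 7)/(13 - 23) ≡ 27/31 mod 41. 31⁻¹ ≡ 4 (mod 41) since 31·4 = 124 ≡ 1, so λ ≡ 26.
  x = λ² - 23 - 13 = 676 - 36 ≡ 25; y = λ·(23 - 25) - 7 ≡ 23. → (25, 23)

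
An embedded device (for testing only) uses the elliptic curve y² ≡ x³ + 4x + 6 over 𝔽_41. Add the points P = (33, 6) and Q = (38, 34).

(33, 6) + (38, 34). λ = (34 - 6)/(38 - 33) ≡ 28/5 mod 41. 5⁻¹ ≡ 33 (mod 41), so λ ≡ 22.
  x = λ² - 33 - 38 = 484 - 71 ≡ 3; y = λ·(33 - 3) - 6 ≡ 39. → (3, 39)

(3, 39)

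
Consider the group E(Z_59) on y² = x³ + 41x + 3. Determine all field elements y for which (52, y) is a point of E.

x³ + 41x + 3 = 142743 ≡ 22 (mod 59).
Square roots of 22 mod 59: 9 and 50 (since 9² = 81 ≡ 22).

9, 50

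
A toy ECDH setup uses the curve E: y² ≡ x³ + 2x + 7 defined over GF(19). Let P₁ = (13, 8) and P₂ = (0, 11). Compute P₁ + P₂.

(11, 12)

(13, 8) + (0, 11). λ = (11 - 8)/(0 - 13) ≡ 3/6 mod 19. 6⁻¹ ≡ 16 (mod 19), so λ ≡ 10.
  x = λ² - 13 - 0 = 100 - 13 ≡ 11; y = λ·(13 - 11) - 8 ≡ 12. → (11, 12)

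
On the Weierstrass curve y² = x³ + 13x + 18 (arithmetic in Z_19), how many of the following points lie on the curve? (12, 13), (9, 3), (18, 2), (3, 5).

2

(12, 13): 13² ≡ 17, rhs ≡ 2 → off.
(9, 3): 3² ≡ 9, rhs ≡ 9 → on.
(18, 2): 2² ≡ 4, rhs ≡ 4 → on.
(3, 5): 5² ≡ 6, rhs ≡ 8 → off.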